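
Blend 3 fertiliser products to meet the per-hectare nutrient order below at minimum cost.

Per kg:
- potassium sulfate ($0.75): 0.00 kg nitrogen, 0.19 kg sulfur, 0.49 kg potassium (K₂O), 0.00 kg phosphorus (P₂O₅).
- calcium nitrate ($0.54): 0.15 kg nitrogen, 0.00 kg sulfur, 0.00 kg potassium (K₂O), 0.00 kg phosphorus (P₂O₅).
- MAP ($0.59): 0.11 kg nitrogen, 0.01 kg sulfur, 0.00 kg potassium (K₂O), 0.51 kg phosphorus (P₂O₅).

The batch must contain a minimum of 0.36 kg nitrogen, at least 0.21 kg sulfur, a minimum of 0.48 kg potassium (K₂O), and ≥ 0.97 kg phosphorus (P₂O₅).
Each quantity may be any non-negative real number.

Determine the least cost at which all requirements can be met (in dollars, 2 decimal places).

Treat it as an LP. Let x1 = kg of potassium sulfate, x2 = kg of calcium nitrate, x3 = kg of MAP.
Minimize 0.75x1 + 0.54x2 + 0.59x3 s.t.:
  0.15x2 + 0.11x3 ≥ 0.36   (nitrogen)
  0.19x1 + 0.01x3 ≥ 0.21   (sulfur)
  0.49x1 ≥ 0.48   (potassium (K₂O))
  0.51x3 ≥ 0.97   (phosphorus (P₂O₅))
  x1, x2, x3 ≥ 0.
The optimal mix uses every input. The nitrogen, sulfur, phosphorus (P₂O₅) requirements are met with equality.
So potassium sulfate = 1.005 kg, calcium nitrate = 1.005 kg, MAP = 1.902 kg.
Total cost: 0.75·1.005 + 0.54·1.005 + 0.59·1.902 = 2.4186.

$2.42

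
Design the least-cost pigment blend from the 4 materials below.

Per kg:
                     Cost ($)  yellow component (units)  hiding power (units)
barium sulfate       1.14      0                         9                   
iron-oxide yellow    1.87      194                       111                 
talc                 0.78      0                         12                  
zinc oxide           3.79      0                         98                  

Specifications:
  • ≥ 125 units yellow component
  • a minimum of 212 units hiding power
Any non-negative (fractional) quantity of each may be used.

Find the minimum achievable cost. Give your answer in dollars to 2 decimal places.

Let x1 = kg of barium sulfate, x2 = kg of iron-oxide yellow, x3 = kg of talc, x4 = kg of zinc oxide.
Minimize 1.14x1 + 1.87x2 + 0.78x3 + 3.79x4 subject to:
  194x2 ≥ 125   (yellow component)
  9x1 + 111x2 + 12x3 + 98x4 ≥ 212   (hiding power)
  x1, x2, x3, x4 ≥ 0.
The optimal basis is {iron-oxide yellow}; barium sulfate, talc, zinc oxide drop out. Binding constraint: hiding power.
Optimal quantities: iron-oxide yellow = 1.91 kg.
Objective = 1.87·1.91 = 3.5717.

$3.57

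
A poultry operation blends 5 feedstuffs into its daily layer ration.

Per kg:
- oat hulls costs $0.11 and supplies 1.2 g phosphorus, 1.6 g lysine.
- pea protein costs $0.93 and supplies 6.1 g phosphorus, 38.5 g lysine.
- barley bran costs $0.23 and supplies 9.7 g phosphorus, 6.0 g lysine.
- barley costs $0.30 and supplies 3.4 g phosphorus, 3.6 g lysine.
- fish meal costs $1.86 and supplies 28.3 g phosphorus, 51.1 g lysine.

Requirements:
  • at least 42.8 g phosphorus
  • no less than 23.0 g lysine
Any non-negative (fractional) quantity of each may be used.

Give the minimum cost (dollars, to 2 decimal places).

$1.01

Let x1 = kg of oat hulls, x2 = kg of pea protein, x3 = kg of barley bran, x4 = kg of barley, x5 = kg of fish meal.
Minimize 0.11x1 + 0.93x2 + 0.23x3 + 0.3x4 + 1.86x5 with:
  1.2x1 + 6.1x2 + 9.7x3 + 3.4x4 + 28.3x5 ≥ 42.8   (phosphorus)
  1.6x1 + 38.5x2 + 6x3 + 3.6x4 + 51.1x5 ≥ 23   (lysine)
  x1, x2, x3, x4, x5 ≥ 0.
The minimum-cost mix takes nothing from oat hulls, pea protein, barley, fish meal — only barley bran. There the phosphorus constraint is tight.
Optimal quantities: barley bran = 4.412 kg.
Hence cost = 0.23·4.412 = $1.0148.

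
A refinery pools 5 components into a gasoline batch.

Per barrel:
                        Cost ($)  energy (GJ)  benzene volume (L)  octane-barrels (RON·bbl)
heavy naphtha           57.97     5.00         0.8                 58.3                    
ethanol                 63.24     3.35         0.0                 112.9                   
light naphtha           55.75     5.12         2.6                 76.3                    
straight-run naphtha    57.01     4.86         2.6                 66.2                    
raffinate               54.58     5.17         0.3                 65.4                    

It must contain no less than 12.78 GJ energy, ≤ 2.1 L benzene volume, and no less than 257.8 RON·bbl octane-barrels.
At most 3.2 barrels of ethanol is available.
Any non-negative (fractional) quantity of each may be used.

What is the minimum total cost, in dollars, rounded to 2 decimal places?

Let x1 = barrels of heavy naphtha, x2 = barrels of ethanol, x3 = barrels of light naphtha, x4 = barrels of straight-run naphtha, x5 = barrels of raffinate.
min 57.97x1 + 63.24x2 + 55.75x3 + 57.01x4 + 54.58x5 s.t.:
  5x1 + 3.35x2 + 5.12x3 + 4.86x4 + 5.17x5 ≥ 12.78   (energy)
  0.8x1 + 2.6x3 + 2.6x4 + 0.3x5 ≤ 2.1   (benzene volume)
  58.3x1 + 112.9x2 + 76.3x3 + 66.2x4 + 65.4x5 ≥ 257.8   (octane-barrels)
  x2 ≤ 3.2
  x1, x2, x3, x4, x5 ≥ 0.
The optimal basis is {ethanol, light naphtha, raffinate}; heavy naphtha, straight-run naphtha drop out. Binding constraints: energy, benzene volume, octane-barrels.
Optimal quantities: ethanol = 1.2495 barrels, light naphtha = 0.69534 barrels, raffinate = 0.97373 barrels.
Objective = 63.24·1.2495 + 55.75·0.69534 + 54.58·0.97373 = 170.9298.

$170.93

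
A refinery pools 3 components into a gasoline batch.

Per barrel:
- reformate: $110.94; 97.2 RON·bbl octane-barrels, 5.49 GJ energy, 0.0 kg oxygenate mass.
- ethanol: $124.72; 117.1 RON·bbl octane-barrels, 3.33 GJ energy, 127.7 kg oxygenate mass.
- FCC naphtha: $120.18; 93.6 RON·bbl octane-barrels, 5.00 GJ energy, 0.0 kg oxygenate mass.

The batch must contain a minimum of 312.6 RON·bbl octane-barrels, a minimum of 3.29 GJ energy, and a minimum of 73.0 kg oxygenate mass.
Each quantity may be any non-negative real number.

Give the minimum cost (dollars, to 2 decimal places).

$332.94

Let x1 = barrels of reformate, x2 = barrels of ethanol, x3 = barrels of FCC naphtha.
Minimize 110.94x1 + 124.72x2 + 120.18x3 subject to:
  97.2x1 + 117.1x2 + 93.6x3 ≥ 312.6   (octane-barrels)
  5.49x1 + 3.33x2 + 5x3 ≥ 3.29   (energy)
  127.7x2 ≥ 73   (oxygenate mass)
  x1, x2, x3 ≥ 0.
The optimal basis is {ethanol}; reformate, FCC naphtha drop out. There the octane-barrels constraint is tight.
That vertex is x2 = 2.6695.
Cost = 124.72·2.6695 = 332.9400.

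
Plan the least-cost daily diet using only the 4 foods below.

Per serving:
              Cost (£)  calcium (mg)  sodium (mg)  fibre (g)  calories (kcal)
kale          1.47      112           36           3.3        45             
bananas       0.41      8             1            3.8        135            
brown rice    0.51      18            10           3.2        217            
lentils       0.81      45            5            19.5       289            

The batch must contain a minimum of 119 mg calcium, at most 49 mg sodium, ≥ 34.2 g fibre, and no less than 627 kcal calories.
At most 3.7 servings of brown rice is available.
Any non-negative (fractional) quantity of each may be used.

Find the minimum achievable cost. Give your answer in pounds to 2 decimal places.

£2.03

Let x1 = servings of kale, x2 = servings of bananas, x3 = servings of brown rice, x4 = servings of lentils.
Minimise 1.47x1 + 0.41x2 + 0.51x3 + 0.81x4 with:
  112x1 + 8x2 + 18x3 + 45x4 ≥ 119   (calcium)
  36x1 + 1x2 + 10x3 + 5x4 ≤ 49   (sodium)
  3.3x1 + 3.8x2 + 3.2x3 + 19.5x4 ≥ 34.2   (fibre)
  45x1 + 135x2 + 217x3 + 289x4 ≥ 627   (calories)
  x3 ≤ 3.7
  x1, x2, x3, x4 ≥ 0.
The minimum-cost mix takes nothing from bananas, brown rice — only kale, lentils. Binding constraints: calcium and calories.
That vertex is x1 = 0.2035, x4 = 2.138.
Objective = 1.47·0.2035 + 0.81·2.138 = 2.0309.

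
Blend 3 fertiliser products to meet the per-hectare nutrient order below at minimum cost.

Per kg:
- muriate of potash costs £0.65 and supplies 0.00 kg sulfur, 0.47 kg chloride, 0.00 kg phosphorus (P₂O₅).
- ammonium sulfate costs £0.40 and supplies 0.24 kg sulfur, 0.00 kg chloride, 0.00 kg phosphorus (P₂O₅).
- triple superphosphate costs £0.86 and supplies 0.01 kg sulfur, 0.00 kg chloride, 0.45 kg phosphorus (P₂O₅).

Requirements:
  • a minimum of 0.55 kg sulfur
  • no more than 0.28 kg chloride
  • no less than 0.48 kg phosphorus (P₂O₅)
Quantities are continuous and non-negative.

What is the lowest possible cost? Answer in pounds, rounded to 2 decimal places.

£1.82

Let x1 = kg of muriate of potash, x2 = kg of ammonium sulfate, x3 = kg of triple superphosphate.
Minimize 0.65x1 + 0.4x2 + 0.86x3 with:
  0.24x2 + 0.01x3 ≥ 0.55   (sulfur)
  0.47x1 ≤ 0.28   (chloride)
  0.45x3 ≥ 0.48   (phosphorus (P₂O₅))
  x1, x2, x3 ≥ 0.
The minimum-cost mix takes nothing from muriate of potash — only ammonium sulfate, triple superphosphate. The sulfur and phosphorus (P₂O₅) requirements are met with equality.
That vertex is x2 = 2.247, x3 = 1.067.
Cost = 0.4·2.247 + 0.86·1.067 = 1.8164.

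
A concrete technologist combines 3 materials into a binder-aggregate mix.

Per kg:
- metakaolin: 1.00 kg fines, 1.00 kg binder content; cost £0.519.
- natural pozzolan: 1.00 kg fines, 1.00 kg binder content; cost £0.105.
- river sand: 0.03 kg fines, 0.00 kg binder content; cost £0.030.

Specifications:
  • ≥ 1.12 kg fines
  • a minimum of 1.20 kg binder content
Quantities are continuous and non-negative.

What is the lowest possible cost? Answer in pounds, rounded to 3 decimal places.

Let x1 = kg of metakaolin, x2 = kg of natural pozzolan, x3 = kg of river sand.
min 0.519x1 + 0.105x2 + 0.03x3 s.t.:
  1x1 + 1x2 + 0.03x3 ≥ 1.12   (fines)
  1x1 + 1x2 ≥ 1.2   (binder content)
  x1, x2, x3 ≥ 0.
At the optimum only natural pozzolan is positive (metakaolin, river sand = 0). The binder content requirement is met with equality.
Solving gives x2 = 1.2.
Hence cost = 0.105·1.2 = £0.12600.

£0.126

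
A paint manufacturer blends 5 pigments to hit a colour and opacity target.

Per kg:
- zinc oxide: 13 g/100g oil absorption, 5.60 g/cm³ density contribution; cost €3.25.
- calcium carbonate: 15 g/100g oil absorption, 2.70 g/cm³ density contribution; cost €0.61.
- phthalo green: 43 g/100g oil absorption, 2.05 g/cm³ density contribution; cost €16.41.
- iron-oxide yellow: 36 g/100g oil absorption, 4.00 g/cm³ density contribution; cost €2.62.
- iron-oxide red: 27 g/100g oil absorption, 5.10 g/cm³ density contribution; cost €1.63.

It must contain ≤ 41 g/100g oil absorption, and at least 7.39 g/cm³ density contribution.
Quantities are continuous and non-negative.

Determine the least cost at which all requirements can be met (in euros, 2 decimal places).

Set it up as a linear program. Let x1 = kg of zinc oxide, x2 = kg of calcium carbonate, x3 = kg of phthalo green, x4 = kg of iron-oxide yellow, x5 = kg of iron-oxide red.
min 3.25x1 + 0.61x2 + 16.41x3 + 2.62x4 + 1.63x5 with:
  13x1 + 15x2 + 43x3 + 36x4 + 27x5 ≤ 41   (oil absorption)
  5.6x1 + 2.7x2 + 2.05x3 + 4x4 + 5.1x5 ≥ 7.39   (density contribution)
  x1, x2, x3, x4, x5 ≥ 0.
The minimum-cost mix takes nothing from phthalo green, iron-oxide yellow, iron-oxide red — only zinc oxide, calcium carbonate. The oil absorption and density contribution requirements are met with equality.
So zinc oxide = 0.003067 kg, calcium carbonate = 2.731 kg.
Hence cost = 3.25·0.003067 + 0.61·2.731 = €1.6759.

€1.68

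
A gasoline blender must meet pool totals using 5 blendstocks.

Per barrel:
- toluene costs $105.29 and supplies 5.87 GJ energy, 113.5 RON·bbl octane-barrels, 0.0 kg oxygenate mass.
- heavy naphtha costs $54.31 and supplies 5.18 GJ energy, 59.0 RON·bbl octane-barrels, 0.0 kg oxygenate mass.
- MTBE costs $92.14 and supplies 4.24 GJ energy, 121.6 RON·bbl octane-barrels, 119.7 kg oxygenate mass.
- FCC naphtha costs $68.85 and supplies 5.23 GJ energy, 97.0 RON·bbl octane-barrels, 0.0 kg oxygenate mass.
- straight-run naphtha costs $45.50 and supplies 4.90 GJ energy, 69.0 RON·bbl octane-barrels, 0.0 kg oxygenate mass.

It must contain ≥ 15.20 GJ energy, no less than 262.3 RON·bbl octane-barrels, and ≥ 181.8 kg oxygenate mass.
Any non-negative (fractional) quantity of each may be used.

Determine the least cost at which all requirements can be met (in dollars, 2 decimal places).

$221.29

Set it up as a linear program. Let x1 = barrels of toluene, x2 = barrels of heavy naphtha, x3 = barrels of MTBE, x4 = barrels of FCC naphtha, x5 = barrels of straight-run naphtha.
Minimize 105.29x1 + 54.31x2 + 92.14x3 + 68.85x4 + 45.5x5 with:
  5.87x1 + 5.18x2 + 4.24x3 + 5.23x4 + 4.9x5 ≥ 15.2   (energy)
  113.5x1 + 59x2 + 121.6x3 + 97x4 + 69x5 ≥ 262.3   (octane-barrels)
  119.7x3 ≥ 181.8   (oxygenate mass)
  x1, x2, x3, x4, x5 ≥ 0.
The optimal basis is {MTBE, straight-run naphtha}; toluene, heavy naphtha, FCC naphtha drop out. The energy and oxygenate mass requirements are met with equality.
So MTBE = 1.5188 barrels, straight-run naphtha = 1.7878 barrels.
Total cost: 92.14·1.5188 + 45.5·1.7878 = 221.2871.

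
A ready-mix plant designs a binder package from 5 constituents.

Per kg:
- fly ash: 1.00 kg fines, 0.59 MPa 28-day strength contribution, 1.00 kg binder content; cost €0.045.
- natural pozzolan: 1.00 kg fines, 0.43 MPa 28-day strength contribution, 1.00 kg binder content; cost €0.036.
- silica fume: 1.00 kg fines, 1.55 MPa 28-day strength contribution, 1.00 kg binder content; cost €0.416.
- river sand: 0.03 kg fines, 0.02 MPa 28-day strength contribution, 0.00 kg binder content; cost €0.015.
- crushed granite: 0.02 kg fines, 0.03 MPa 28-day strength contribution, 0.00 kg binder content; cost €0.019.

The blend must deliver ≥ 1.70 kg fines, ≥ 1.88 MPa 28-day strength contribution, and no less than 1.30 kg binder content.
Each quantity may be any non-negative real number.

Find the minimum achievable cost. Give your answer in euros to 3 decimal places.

€0.143

This is a linear program. Let x1 = kg of fly ash, x2 = kg of natural pozzolan, x3 = kg of silica fume, x4 = kg of river sand, x5 = kg of crushed granite.
Minimize 0.045x1 + 0.036x2 + 0.416x3 + 0.015x4 + 0.019x5 with:
  1x1 + 1x2 + 1x3 + 0.03x4 + 0.02x5 ≥ 1.7   (fines)
  0.59x1 + 0.43x2 + 1.55x3 + 0.02x4 + 0.03x5 ≥ 1.88   (28-day strength contribution)
  1x1 + 1x2 + 1x3 ≥ 1.3   (binder content)
  x1, x2, x3, x4, x5 ≥ 0.
The cheapest feasible vertex uses only fly ash; natural pozzolan, silica fume, river sand, crushed granite are not used. The 28-day strength contribution requirement is met with equality.
Optimal quantities: fly ash = 3.186 kg.
Objective = 0.045·3.186 = 0.14337.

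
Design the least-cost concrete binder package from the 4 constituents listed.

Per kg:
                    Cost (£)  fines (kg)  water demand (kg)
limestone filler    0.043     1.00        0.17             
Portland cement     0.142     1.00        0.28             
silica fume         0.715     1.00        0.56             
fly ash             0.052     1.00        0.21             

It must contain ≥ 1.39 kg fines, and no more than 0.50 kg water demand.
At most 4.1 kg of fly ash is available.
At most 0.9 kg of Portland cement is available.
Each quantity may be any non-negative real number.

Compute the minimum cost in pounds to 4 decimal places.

Set it up as a linear program. Let x1 = kg of limestone filler, x2 = kg of Portland cement, x3 = kg of silica fume, x4 = kg of fly ash.
min 0.043x1 + 0.142x2 + 0.715x3 + 0.052x4 subject to:
  1x1 + 1x2 + 1x3 + 1x4 ≥ 1.39   (fines)
  0.17x1 + 0.28x2 + 0.56x3 + 0.21x4 ≤ 0.5   (water demand)
  x4 ≤ 4.1
  x2 ≤ 0.9
  x1, x2, x3, x4 ≥ 0.
At the optimum only limestone filler is positive (Portland cement, silica fume, fly ash = 0). There the fines constraint is tight.
That vertex is x1 = 1.39.
Total cost: 0.043·1.39 = 0.059770.

£0.0598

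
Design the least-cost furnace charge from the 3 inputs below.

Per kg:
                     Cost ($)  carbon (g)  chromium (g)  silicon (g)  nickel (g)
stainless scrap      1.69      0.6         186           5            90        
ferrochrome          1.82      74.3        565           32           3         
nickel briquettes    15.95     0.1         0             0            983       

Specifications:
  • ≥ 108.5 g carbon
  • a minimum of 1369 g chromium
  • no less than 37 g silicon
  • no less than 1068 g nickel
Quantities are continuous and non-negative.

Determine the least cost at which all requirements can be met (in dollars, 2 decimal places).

Let x1 = kg of stainless scrap, x2 = kg of ferrochrome, x3 = kg of nickel briquettes.
Minimise 1.69x1 + 1.82x2 + 15.95x3 with:
  0.6x1 + 74.3x2 + 0.1x3 ≥ 108.5   (carbon)
  186x1 + 565x2 ≥ 1369   (chromium)
  5x1 + 32x2 ≥ 37   (silicon)
  90x1 + 3x2 + 983x3 ≥ 1068   (nickel)
  x1, x2, x3 ≥ 0.
The optimal mix uses every input. There the carbon, chromium, nickel constraints are tight.
Solving gives x1 = 3.001, x2 = 1.435, x3 = 0.8073.
Cost = 1.69·3.001 + 1.82·1.435 + 15.95·0.8073 = 20.5598.

$20.56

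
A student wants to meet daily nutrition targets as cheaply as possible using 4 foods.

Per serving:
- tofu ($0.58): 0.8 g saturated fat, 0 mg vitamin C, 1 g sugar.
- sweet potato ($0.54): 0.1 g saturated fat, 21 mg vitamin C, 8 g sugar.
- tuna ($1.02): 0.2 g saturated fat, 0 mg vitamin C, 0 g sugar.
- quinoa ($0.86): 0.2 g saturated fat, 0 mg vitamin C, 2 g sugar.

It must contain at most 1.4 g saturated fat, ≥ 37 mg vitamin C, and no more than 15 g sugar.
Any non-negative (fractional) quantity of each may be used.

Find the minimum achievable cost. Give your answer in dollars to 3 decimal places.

$0.951

Let x1 = servings of tofu, x2 = servings of sweet potato, x3 = servings of tuna, x4 = servings of quinoa.
Minimize 0.58x1 + 0.54x2 + 1.02x3 + 0.86x4 subject to:
  0.8x1 + 0.1x2 + 0.2x3 + 0.2x4 ≤ 1.4   (saturated fat)
  21x2 ≥ 37   (vitamin C)
  1x1 + 8x2 + 2x4 ≤ 15   (sugar)
  x1, x2, x3, x4 ≥ 0.
The cheapest feasible vertex uses only sweet potato; tofu, tuna, quinoa are not used. Binding constraint: vitamin C.
So sweet potato = 1.762 servings.
Objective = 0.54·1.762 = 0.95148.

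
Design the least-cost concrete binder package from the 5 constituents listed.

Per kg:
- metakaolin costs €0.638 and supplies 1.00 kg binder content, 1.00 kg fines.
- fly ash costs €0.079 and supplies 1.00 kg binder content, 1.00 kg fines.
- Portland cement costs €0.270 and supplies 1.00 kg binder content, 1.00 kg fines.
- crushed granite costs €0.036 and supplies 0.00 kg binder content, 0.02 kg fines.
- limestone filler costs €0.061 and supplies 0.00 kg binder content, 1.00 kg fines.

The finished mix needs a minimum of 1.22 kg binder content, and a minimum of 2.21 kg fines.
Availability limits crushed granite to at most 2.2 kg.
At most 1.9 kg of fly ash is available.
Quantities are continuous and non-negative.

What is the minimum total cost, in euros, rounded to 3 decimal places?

Let x1 = kg of metakaolin, x2 = kg of fly ash, x3 = kg of Portland cement, x4 = kg of crushed granite, x5 = kg of limestone filler.
Minimise 0.638x1 + 0.079x2 + 0.27x3 + 0.036x4 + 0.061x5 s.t.:
  1x1 + 1x2 + 1x3 ≥ 1.22   (binder content)
  1x1 + 1x2 + 1x3 + 0.02x4 + 1x5 ≥ 2.21   (fines)
  x4 ≤ 2.2
  x2 ≤ 1.9
  x1, x2, x3, x4, x5 ≥ 0.
The minimum-cost mix takes nothing from metakaolin, Portland cement, crushed granite — only fly ash, limestone filler. There the binder content and fines constraints are tight.
Optimal quantities: fly ash = 1.22 kg, limestone filler = 0.99 kg.
Total cost: 0.079·1.22 + 0.061·0.99 = 0.15677.

€0.157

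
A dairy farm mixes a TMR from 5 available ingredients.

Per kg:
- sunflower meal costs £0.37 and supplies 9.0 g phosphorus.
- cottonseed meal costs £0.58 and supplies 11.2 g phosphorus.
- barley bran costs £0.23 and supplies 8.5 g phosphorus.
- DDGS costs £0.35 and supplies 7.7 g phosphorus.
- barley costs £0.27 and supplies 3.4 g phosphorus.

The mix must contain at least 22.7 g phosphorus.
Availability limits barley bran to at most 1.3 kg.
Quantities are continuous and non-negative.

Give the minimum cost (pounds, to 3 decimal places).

£0.778

This is a linear program. Let x1 = kg of sunflower meal, x2 = kg of cottonseed meal, x3 = kg of barley bran, x4 = kg of DDGS, x5 = kg of barley.
Minimise 0.37x1 + 0.58x2 + 0.23x3 + 0.35x4 + 0.27x5 with:
  9x1 + 11.2x2 + 8.5x3 + 7.7x4 + 3.4x5 ≥ 22.7   (phosphorus)
  x3 ≤ 1.3
  x1, x2, x3, x4, x5 ≥ 0.
The cheapest feasible vertex uses only sunflower meal, barley bran; cottonseed meal, DDGS, barley are not used. There the phosphorus and the barley bran cap constraints are tight.
Solving gives x1 = 1.294, x3 = 1.3.
Total cost: 0.37·1.294 + 0.23·1.3 = 0.77778.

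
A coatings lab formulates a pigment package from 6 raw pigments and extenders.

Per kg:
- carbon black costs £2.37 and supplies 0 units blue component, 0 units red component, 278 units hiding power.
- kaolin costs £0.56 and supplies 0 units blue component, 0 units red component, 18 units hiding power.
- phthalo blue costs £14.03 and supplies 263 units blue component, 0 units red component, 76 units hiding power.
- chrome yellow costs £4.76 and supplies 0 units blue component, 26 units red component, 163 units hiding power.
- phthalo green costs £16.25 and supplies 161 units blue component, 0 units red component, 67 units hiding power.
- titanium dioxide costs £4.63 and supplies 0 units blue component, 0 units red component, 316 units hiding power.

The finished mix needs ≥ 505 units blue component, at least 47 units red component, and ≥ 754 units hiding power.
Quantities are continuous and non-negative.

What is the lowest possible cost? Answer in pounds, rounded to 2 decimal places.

£38.22

Treat it as an LP. Let x1 = kg of carbon black, x2 = kg of kaolin, x3 = kg of phthalo blue, x4 = kg of chrome yellow, x5 = kg of phthalo green, x6 = kg of titanium dioxide.
Minimise 2.37x1 + 0.56x2 + 14.03x3 + 4.76x4 + 16.25x5 + 4.63x6 s.t.:
  263x3 + 161x5 ≥ 505   (blue component)
  26x4 ≥ 47   (red component)
  278x1 + 18x2 + 76x3 + 163x4 + 67x5 + 316x6 ≥ 754   (hiding power)
  x1, x2, x3, x4, x5, x6 ≥ 0.
The cheapest feasible vertex uses only carbon black, phthalo blue, chrome yellow; kaolin, phthalo green, titanium dioxide are not used. There the blue component, red component, hiding power constraints are tight.
Optimal quantities: carbon black = 1.1274 kg, phthalo blue = 1.9202 kg, chrome yellow = 1.8077 kg.
Hence cost = 2.37·1.1274 + 14.03·1.9202 + 4.76·1.8077 = £38.2170.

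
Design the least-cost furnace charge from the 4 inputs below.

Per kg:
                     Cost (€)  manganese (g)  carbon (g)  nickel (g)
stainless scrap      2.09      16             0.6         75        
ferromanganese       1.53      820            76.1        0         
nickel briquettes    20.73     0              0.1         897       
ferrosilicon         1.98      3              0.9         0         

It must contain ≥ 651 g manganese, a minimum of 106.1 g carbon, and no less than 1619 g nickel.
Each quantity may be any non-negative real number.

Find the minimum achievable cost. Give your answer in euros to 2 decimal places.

€39.55

Treat it as an LP. Let x1 = kg of stainless scrap, x2 = kg of ferromanganese, x3 = kg of nickel briquettes, x4 = kg of ferrosilicon.
min 2.09x1 + 1.53x2 + 20.73x3 + 1.98x4 s.t.:
  16x1 + 820x2 + 3x4 ≥ 651   (manganese)
  0.6x1 + 76.1x2 + 0.1x3 + 0.9x4 ≥ 106.1   (carbon)
  75x1 + 897x3 ≥ 1619   (nickel)
  x1, x2, x3, x4 ≥ 0.
At the optimum only ferromanganese, nickel briquettes are positive (stainless scrap, ferrosilicon = 0). Binding constraints: carbon and nickel.
That vertex is x2 = 1.392, x3 = 1.805.
Objective = 1.53·1.392 + 20.73·1.805 = 39.5474.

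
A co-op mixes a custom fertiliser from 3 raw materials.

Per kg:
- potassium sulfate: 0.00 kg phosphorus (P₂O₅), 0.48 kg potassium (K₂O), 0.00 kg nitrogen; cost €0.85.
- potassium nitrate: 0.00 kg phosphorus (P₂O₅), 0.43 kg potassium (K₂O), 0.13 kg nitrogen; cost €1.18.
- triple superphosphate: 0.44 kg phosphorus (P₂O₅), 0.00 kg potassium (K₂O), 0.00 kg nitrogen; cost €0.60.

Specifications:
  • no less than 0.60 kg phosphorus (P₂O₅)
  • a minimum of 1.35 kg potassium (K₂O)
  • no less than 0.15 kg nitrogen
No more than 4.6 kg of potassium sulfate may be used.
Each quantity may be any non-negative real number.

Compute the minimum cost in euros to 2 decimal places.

€3.69

Set it up as a linear program. Let x1 = kg of potassium sulfate, x2 = kg of potassium nitrate, x3 = kg of triple superphosphate.
Minimise 0.85x1 + 1.18x2 + 0.6x3 subject to:
  0.44x3 ≥ 0.6   (phosphorus (P₂O₅))
  0.48x1 + 0.43x2 ≥ 1.35   (potassium (K₂O))
  0.13x2 ≥ 0.15   (nitrogen)
  x1 ≤ 4.6
  x1, x2, x3 ≥ 0.
All 3 inputs are positive at the optimum. Binding constraints: phosphorus (P₂O₅), potassium (K₂O), nitrogen.
That vertex is x1 = 1.779, x2 = 1.154, x3 = 1.364.
Cost = 0.85·1.779 + 1.18·1.154 + 0.6·1.364 = 3.6923.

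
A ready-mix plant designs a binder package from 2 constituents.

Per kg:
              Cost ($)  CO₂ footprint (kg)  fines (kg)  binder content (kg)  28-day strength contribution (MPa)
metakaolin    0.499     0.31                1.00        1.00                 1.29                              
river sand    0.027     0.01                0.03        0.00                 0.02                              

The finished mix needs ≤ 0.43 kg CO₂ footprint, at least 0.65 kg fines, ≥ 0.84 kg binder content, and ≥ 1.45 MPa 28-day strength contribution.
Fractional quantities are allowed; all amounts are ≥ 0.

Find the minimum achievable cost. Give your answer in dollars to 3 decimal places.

$0.561

This is a linear program. Let x1 = kg of metakaolin, x2 = kg of river sand.
Minimize 0.499x1 + 0.027x2 subject to:
  0.31x1 + 0.01x2 ≤ 0.43   (CO₂ footprint)
  1x1 + 0.03x2 ≥ 0.65   (fines)
  1x1 ≥ 0.84   (binder content)
  1.29x1 + 0.02x2 ≥ 1.45   (28-day strength contribution)
  x1, x2 ≥ 0.
The minimum-cost mix takes nothing from river sand — only metakaolin. Binding constraint: 28-day strength contribution.
Solving gives x1 = 1.124.
Total cost: 0.499·1.124 = 0.56088.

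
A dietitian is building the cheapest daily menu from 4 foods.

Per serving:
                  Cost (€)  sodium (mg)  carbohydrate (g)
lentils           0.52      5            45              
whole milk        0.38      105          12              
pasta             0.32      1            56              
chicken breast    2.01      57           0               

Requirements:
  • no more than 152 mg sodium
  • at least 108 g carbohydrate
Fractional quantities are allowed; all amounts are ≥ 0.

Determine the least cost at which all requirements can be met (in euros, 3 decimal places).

€0.617

Let x1 = servings of lentils, x2 = servings of whole milk, x3 = servings of pasta, x4 = servings of chicken breast.
min 0.52x1 + 0.38x2 + 0.32x3 + 2.01x4 subject to:
  5x1 + 105x2 + 1x3 + 57x4 ≤ 152   (sodium)
  45x1 + 12x2 + 56x3 ≥ 108   (carbohydrate)
  x1, x2, x3, x4 ≥ 0.
The cheapest feasible vertex uses only pasta; lentils, whole milk, chicken breast are not used. The carbohydrate requirement is met with equality.
So pasta = 1.929 servings.
Cost = 0.32·1.929 = 0.61728.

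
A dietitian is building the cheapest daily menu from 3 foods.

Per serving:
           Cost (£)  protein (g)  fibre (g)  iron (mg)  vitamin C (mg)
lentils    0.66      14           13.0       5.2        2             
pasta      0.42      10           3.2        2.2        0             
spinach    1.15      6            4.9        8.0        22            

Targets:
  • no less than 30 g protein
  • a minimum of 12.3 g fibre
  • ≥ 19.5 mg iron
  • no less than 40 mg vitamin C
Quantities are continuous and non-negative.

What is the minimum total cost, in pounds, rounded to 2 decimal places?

£2.88

Let x1 = servings of lentils, x2 = servings of pasta, x3 = servings of spinach.
Minimize 0.66x1 + 0.42x2 + 1.15x3 with:
  14x1 + 10x2 + 6x3 ≥ 30   (protein)
  13x1 + 3.2x2 + 4.9x3 ≥ 12.3   (fibre)
  5.2x1 + 2.2x2 + 8x3 ≥ 19.5   (iron)
  2x1 + 22x3 ≥ 40   (vitamin C)
  x1, x2, x3 ≥ 0.
The cheapest feasible vertex uses only lentils, spinach; pasta is not used. There the protein and vitamin C constraints are tight.
That vertex is x1 = 1.419, x3 = 1.689.
Cost = 0.66·1.419 + 1.15·1.689 = 2.8789.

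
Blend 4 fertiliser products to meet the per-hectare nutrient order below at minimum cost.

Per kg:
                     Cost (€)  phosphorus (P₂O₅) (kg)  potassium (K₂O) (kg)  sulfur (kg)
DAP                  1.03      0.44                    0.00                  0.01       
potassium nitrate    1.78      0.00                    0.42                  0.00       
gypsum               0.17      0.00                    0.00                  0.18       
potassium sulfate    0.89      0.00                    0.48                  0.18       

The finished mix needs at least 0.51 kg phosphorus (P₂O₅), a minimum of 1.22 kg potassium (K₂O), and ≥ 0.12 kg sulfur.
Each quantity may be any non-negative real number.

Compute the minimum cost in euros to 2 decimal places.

Let x1 = kg of DAP, x2 = kg of potassium nitrate, x3 = kg of gypsum, x4 = kg of potassium sulfate.
min 1.03x1 + 1.78x2 + 0.17x3 + 0.89x4 s.t.:
  0.44x1 ≥ 0.51   (phosphorus (P₂O₅))
  0.42x2 + 0.48x4 ≥ 1.22   (potassium (K₂O))
  0.01x1 + 0.18x3 + 0.18x4 ≥ 0.12   (sulfur)
  x1, x2, x3, x4 ≥ 0.
The optimal basis is {DAP, potassium sulfate}; potassium nitrate, gypsum drop out. The phosphorus (P₂O₅) and potassium (K₂O) requirements are met with equality.
That vertex is x1 = 1.159, x4 = 2.542.
Total cost: 1.03·1.159 + 0.89·2.542 = 3.4562.

€3.46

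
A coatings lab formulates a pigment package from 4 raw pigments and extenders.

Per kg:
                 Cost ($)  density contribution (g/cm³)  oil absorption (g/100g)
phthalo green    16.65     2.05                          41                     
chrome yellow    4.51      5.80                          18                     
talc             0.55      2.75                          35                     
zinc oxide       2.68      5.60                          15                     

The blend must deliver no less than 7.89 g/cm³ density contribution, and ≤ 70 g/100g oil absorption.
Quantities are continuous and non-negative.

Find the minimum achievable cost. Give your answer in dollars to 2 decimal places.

$2.42

Set it up as a linear program. Let x1 = kg of phthalo green, x2 = kg of chrome yellow, x3 = kg of talc, x4 = kg of zinc oxide.
Minimise 16.65x1 + 4.51x2 + 0.55x3 + 2.68x4 with:
  2.05x1 + 5.8x2 + 2.75x3 + 5.6x4 ≥ 7.89   (density contribution)
  41x1 + 18x2 + 35x3 + 15x4 ≤ 70   (oil absorption)
  x1, x2, x3, x4 ≥ 0.
At the optimum only talc, zinc oxide are positive (phthalo green, chrome yellow = 0). There the density contribution and oil absorption constraints are tight.
So talc = 1.768 kg, zinc oxide = 0.5405 kg.
Total cost: 0.55·1.768 + 2.68·0.5405 = 2.4209.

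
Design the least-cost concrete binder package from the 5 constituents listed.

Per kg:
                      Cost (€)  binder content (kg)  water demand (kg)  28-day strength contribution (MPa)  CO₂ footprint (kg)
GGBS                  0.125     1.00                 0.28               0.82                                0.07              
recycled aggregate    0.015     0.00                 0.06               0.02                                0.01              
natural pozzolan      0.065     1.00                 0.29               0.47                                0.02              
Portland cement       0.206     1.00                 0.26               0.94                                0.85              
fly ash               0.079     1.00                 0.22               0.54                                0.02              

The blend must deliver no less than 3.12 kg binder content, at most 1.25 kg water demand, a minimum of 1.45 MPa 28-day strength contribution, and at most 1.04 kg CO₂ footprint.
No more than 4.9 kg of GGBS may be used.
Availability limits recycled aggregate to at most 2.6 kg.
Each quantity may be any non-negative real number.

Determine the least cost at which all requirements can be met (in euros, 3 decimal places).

Set it up as a linear program. Let x1 = kg of GGBS, x2 = kg of recycled aggregate, x3 = kg of natural pozzolan, x4 = kg of Portland cement, x5 = kg of fly ash.
Minimise 0.125x1 + 0.015x2 + 0.065x3 + 0.206x4 + 0.079x5 subject to:
  1x1 + 1x3 + 1x4 + 1x5 ≥ 3.12   (binder content)
  0.28x1 + 0.06x2 + 0.29x3 + 0.26x4 + 0.22x5 ≤ 1.25   (water demand)
  0.82x1 + 0.02x2 + 0.47x3 + 0.94x4 + 0.54x5 ≥ 1.45   (28-day strength contribution)
  0.07x1 + 0.01x2 + 0.02x3 + 0.85x4 + 0.02x5 ≤ 1.04   (CO₂ footprint)
  x1 ≤ 4.9
  x2 ≤ 2.6
  x1, x2, x3, x4, x5 ≥ 0.
The cheapest feasible vertex uses only natural pozzolan; GGBS, recycled aggregate, Portland cement, fly ash are not used. The binder content requirement is met with equality.
So natural pozzolan = 3.12 kg.
Cost = 0.065·3.12 = 0.20280.

€0.203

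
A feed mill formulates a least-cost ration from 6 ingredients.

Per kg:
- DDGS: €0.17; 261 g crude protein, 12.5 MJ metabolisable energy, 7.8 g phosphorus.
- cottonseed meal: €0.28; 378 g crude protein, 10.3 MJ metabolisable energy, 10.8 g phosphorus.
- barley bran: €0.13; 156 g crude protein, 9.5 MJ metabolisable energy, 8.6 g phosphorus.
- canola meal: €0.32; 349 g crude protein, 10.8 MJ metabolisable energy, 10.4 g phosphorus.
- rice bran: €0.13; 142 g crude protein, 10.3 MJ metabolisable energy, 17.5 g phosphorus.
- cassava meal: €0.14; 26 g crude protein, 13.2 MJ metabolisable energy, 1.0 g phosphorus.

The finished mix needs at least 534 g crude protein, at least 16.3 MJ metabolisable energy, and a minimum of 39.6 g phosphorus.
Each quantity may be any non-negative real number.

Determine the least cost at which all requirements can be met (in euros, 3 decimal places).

Let x1 = kg of DDGS, x2 = kg of cottonseed meal, x3 = kg of barley bran, x4 = kg of canola meal, x5 = kg of rice bran, x6 = kg of cassava meal.
Minimise 0.17x1 + 0.28x2 + 0.13x3 + 0.32x4 + 0.13x5 + 0.14x6 with:
  261x1 + 378x2 + 156x3 + 349x4 + 142x5 + 26x6 ≥ 534   (crude protein)
  12.5x1 + 10.3x2 + 9.5x3 + 10.8x4 + 10.3x5 + 13.2x6 ≥ 16.3   (metabolisable energy)
  7.8x1 + 10.8x2 + 8.6x3 + 10.4x4 + 17.5x5 + 1x6 ≥ 39.6   (phosphorus)
  x1, x2, x3, x4, x5, x6 ≥ 0.
The optimal basis is {DDGS, rice bran}; cottonseed meal, barley bran, canola meal, cassava meal drop out. There the crude protein and phosphorus constraints are tight.
Optimal quantities: DDGS = 1.076 kg, rice bran = 1.783 kg.
Total cost: 0.17·1.076 + 0.13·1.783 = 0.41471.

€0.415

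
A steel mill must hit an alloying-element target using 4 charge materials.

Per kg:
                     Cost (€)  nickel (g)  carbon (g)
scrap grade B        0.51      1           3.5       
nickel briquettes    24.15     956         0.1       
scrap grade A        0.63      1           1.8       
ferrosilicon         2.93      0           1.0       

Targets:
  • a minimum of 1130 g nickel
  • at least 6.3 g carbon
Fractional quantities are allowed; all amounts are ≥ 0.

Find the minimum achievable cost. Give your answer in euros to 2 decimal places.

€29.40

Let x1 = kg of scrap grade B, x2 = kg of nickel briquettes, x3 = kg of scrap grade A, x4 = kg of ferrosilicon.
min 0.51x1 + 24.15x2 + 0.63x3 + 2.93x4 subject to:
  1x1 + 956x2 + 1x3 ≥ 1130   (nickel)
  3.5x1 + 0.1x2 + 1.8x3 + 1x4 ≥ 6.3   (carbon)
  x1, x2, x3, x4 ≥ 0.
At the optimum only scrap grade B, nickel briquettes are positive (scrap grade A, ferrosilicon = 0). Binding constraints: nickel and carbon.
Optimal quantities: scrap grade B = 1.766 kg, nickel briquettes = 1.18 kg.
Hence cost = 0.51·1.766 + 24.15·1.18 = €29.3977.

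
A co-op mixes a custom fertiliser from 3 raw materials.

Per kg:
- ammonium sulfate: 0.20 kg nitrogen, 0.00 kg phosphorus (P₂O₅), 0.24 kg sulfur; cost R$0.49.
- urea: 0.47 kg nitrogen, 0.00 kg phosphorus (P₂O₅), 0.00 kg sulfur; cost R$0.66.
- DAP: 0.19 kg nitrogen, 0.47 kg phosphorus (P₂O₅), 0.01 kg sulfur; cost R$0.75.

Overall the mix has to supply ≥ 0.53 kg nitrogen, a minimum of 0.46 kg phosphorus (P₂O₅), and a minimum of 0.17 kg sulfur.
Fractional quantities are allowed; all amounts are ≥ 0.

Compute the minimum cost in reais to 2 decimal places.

Let x1 = kg of ammonium sulfate, x2 = kg of urea, x3 = kg of DAP.
Minimize 0.49x1 + 0.66x2 + 0.75x3 s.t.:
  0.2x1 + 0.47x2 + 0.19x3 ≥ 0.53   (nitrogen)
  0.47x3 ≥ 0.46   (phosphorus (P₂O₅))
  0.24x1 + 0.01x3 ≥ 0.17   (sulfur)
  x1, x2, x3 ≥ 0.
All 3 inputs are positive at the optimum. There the nitrogen, phosphorus (P₂O₅), sulfur constraints are tight.
Optimal quantities: ammonium sulfate = 0.6676 kg, urea = 0.4479 kg, DAP = 0.9787 kg.
Cost = 0.49·0.6676 + 0.66·0.4479 + 0.75·0.9787 = 1.3568.

R$1.36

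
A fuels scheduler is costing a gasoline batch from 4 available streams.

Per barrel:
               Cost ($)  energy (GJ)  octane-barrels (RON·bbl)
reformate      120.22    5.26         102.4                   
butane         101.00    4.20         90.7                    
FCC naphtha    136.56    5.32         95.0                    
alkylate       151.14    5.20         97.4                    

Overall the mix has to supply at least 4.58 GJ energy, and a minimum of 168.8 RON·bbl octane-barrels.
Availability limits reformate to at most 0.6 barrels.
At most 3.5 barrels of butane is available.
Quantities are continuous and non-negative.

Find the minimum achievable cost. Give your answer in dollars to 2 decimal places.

$187.97

Let x1 = barrels of reformate, x2 = barrels of butane, x3 = barrels of FCC naphtha, x4 = barrels of alkylate.
Minimize 120.22x1 + 101x2 + 136.56x3 + 151.14x4 with:
  5.26x1 + 4.2x2 + 5.32x3 + 5.2x4 ≥ 4.58   (energy)
  102.4x1 + 90.7x2 + 95x3 + 97.4x4 ≥ 168.8   (octane-barrels)
  x1 ≤ 0.6
  x2 ≤ 3.5
  x1, x2, x3, x4 ≥ 0.
At the optimum only butane is positive (reformate, FCC naphtha, alkylate = 0). The octane-barrels requirement is met with equality.
That vertex is x2 = 1.8611.
Cost = 101·1.8611 = 187.9711.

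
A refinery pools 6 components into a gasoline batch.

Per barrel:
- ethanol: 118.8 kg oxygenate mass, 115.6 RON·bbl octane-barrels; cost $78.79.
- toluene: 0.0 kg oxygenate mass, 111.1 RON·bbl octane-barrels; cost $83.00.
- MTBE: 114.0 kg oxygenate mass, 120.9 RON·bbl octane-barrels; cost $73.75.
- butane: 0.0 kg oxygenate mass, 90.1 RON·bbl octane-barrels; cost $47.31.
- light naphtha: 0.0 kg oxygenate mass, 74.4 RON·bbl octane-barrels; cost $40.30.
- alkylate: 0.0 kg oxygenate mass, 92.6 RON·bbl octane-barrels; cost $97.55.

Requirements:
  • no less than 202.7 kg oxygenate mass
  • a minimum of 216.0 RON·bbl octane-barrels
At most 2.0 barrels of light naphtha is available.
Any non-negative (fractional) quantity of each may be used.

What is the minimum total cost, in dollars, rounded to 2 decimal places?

$131.67

Set it up as a linear program. Let x1 = barrels of ethanol, x2 = barrels of toluene, x3 = barrels of MTBE, x4 = barrels of butane, x5 = barrels of light naphtha, x6 = barrels of alkylate.
Minimise 78.79x1 + 83x2 + 73.75x3 + 47.31x4 + 40.3x5 + 97.55x6 s.t.:
  118.8x1 + 114x3 ≥ 202.7   (oxygenate mass)
  115.6x1 + 111.1x2 + 120.9x3 + 90.1x4 + 74.4x5 + 92.6x6 ≥ 216   (octane-barrels)
  x5 ≤ 2
  x1, x2, x3, x4, x5, x6 ≥ 0.
At the optimum only MTBE, butane are positive (ethanol, toluene, light naphtha, alkylate = 0). There the oxygenate mass and octane-barrels constraints are tight.
So MTBE = 1.778 barrels, butane = 0.01145 barrels.
Cost = 73.75·1.778 + 47.31·0.01145 = 131.6692.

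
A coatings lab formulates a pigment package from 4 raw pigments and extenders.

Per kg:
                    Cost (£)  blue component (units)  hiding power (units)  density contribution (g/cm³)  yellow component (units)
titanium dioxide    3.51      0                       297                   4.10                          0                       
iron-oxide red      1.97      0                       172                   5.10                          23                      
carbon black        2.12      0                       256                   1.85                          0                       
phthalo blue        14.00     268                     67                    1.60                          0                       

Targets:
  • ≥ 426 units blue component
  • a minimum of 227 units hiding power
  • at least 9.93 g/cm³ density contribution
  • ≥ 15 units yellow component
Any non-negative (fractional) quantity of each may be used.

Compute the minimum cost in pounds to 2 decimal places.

£25.11

This is a linear program. Let x1 = kg of titanium dioxide, x2 = kg of iron-oxide red, x3 = kg of carbon black, x4 = kg of phthalo blue.
Minimize 3.51x1 + 1.97x2 + 2.12x3 + 14x4 with:
  268x4 ≥ 426   (blue component)
  297x1 + 172x2 + 256x3 + 67x4 ≥ 227   (hiding power)
  4.1x1 + 5.1x2 + 1.85x3 + 1.6x4 ≥ 9.93   (density contribution)
  23x2 ≥ 15   (yellow component)
  x1, x2, x3, x4 ≥ 0.
The optimal basis is {iron-oxide red, phthalo blue}; titanium dioxide, carbon black drop out. The blue component and density contribution requirements are met with equality.
So iron-oxide red = 1.448 kg, phthalo blue = 1.59 kg.
Objective = 1.97·1.448 + 14·1.59 = 25.1126.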